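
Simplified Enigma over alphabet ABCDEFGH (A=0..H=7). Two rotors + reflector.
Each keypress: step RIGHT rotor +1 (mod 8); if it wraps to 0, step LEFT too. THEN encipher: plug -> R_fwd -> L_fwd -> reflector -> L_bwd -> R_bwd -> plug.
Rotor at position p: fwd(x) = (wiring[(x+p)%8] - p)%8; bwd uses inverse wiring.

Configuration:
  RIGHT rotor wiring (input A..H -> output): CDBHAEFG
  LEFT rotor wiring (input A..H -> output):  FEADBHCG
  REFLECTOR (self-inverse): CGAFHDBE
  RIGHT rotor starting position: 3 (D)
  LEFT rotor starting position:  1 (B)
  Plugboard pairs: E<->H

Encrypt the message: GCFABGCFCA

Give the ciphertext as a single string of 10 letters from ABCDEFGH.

Char 1 ('G'): step: R->4, L=1; G->plug->G->R->F->L->B->refl->G->L'->E->R'->A->plug->A
Char 2 ('C'): step: R->5, L=1; C->plug->C->R->B->L->H->refl->E->L'->H->R'->A->plug->A
Char 3 ('F'): step: R->6, L=1; F->plug->F->R->B->L->H->refl->E->L'->H->R'->A->plug->A
Char 4 ('A'): step: R->7, L=1; A->plug->A->R->H->L->E->refl->H->L'->B->R'->F->plug->F
Char 5 ('B'): step: R->0, L->2 (L advanced); B->plug->B->R->D->L->F->refl->D->L'->G->R'->H->plug->E
Char 6 ('G'): step: R->1, L=2; G->plug->G->R->F->L->E->refl->H->L'->C->R'->A->plug->A
Char 7 ('C'): step: R->2, L=2; C->plug->C->R->G->L->D->refl->F->L'->D->R'->E->plug->H
Char 8 ('F'): step: R->3, L=2; F->plug->F->R->H->L->C->refl->A->L'->E->R'->A->plug->A
Char 9 ('C'): step: R->4, L=2; C->plug->C->R->B->L->B->refl->G->L'->A->R'->B->plug->B
Char 10 ('A'): step: R->5, L=2; A->plug->A->R->H->L->C->refl->A->L'->E->R'->F->plug->F

Answer: AAAFEAHABF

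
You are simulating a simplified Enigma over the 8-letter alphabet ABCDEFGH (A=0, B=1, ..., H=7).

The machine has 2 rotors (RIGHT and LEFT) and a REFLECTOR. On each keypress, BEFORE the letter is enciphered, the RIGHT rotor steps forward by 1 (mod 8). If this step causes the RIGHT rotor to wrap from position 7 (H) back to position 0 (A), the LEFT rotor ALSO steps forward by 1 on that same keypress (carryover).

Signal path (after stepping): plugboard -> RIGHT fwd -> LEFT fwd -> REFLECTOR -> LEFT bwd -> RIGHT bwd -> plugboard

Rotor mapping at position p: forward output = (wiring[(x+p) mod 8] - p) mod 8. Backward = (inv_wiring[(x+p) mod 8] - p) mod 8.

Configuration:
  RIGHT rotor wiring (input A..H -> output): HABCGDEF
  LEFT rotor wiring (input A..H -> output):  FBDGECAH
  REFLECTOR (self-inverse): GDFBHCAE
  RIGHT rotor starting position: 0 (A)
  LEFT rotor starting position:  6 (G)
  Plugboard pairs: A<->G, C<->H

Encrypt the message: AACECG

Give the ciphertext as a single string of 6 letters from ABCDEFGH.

Char 1 ('A'): step: R->1, L=6; A->plug->G->R->E->L->F->refl->C->L'->A->R'->B->plug->B
Char 2 ('A'): step: R->2, L=6; A->plug->G->R->F->L->A->refl->G->L'->G->R'->H->plug->C
Char 3 ('C'): step: R->3, L=6; C->plug->H->R->G->L->G->refl->A->L'->F->R'->G->plug->A
Char 4 ('E'): step: R->4, L=6; E->plug->E->R->D->L->D->refl->B->L'->B->R'->D->plug->D
Char 5 ('C'): step: R->5, L=6; C->plug->H->R->B->L->B->refl->D->L'->D->R'->E->plug->E
Char 6 ('G'): step: R->6, L=6; G->plug->A->R->G->L->G->refl->A->L'->F->R'->H->plug->C

Answer: BCADEC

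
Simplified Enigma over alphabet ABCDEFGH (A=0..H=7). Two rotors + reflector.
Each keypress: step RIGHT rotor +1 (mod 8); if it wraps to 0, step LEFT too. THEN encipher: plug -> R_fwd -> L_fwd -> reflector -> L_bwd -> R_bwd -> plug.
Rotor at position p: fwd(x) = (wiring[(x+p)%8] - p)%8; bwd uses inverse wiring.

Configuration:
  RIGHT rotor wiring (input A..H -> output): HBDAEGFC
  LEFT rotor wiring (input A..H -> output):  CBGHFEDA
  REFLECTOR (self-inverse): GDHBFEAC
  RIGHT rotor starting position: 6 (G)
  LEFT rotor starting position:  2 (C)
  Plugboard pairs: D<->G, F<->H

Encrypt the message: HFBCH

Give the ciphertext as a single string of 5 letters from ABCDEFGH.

Answer: FACFF

Derivation:
Char 1 ('H'): step: R->7, L=2; H->plug->F->R->F->L->G->refl->A->L'->G->R'->H->plug->F
Char 2 ('F'): step: R->0, L->3 (L advanced); F->plug->H->R->C->L->B->refl->D->L'->H->R'->A->plug->A
Char 3 ('B'): step: R->1, L=3; B->plug->B->R->C->L->B->refl->D->L'->H->R'->C->plug->C
Char 4 ('C'): step: R->2, L=3; C->plug->C->R->C->L->B->refl->D->L'->H->R'->H->plug->F
Char 5 ('H'): step: R->3, L=3; H->plug->F->R->E->L->F->refl->E->L'->A->R'->H->plug->F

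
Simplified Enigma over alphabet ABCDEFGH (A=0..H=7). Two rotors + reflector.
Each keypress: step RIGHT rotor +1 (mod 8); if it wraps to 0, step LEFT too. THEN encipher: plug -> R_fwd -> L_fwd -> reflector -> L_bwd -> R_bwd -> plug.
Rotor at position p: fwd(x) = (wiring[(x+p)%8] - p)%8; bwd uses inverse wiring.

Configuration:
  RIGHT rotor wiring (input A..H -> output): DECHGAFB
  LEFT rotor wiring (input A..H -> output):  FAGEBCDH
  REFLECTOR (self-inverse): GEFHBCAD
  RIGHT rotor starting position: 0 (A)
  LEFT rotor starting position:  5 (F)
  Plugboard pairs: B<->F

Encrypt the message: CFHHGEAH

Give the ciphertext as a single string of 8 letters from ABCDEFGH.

Answer: BBCCFDED

Derivation:
Char 1 ('C'): step: R->1, L=5; C->plug->C->R->G->L->H->refl->D->L'->E->R'->F->plug->B
Char 2 ('F'): step: R->2, L=5; F->plug->B->R->F->L->B->refl->E->L'->H->R'->F->plug->B
Char 3 ('H'): step: R->3, L=5; H->plug->H->R->H->L->E->refl->B->L'->F->R'->C->plug->C
Char 4 ('H'): step: R->4, L=5; H->plug->H->R->D->L->A->refl->G->L'->B->R'->C->plug->C
Char 5 ('G'): step: R->5, L=5; G->plug->G->R->C->L->C->refl->F->L'->A->R'->B->plug->F
Char 6 ('E'): step: R->6, L=5; E->plug->E->R->E->L->D->refl->H->L'->G->R'->D->plug->D
Char 7 ('A'): step: R->7, L=5; A->plug->A->R->C->L->C->refl->F->L'->A->R'->E->plug->E
Char 8 ('H'): step: R->0, L->6 (L advanced); H->plug->H->R->B->L->B->refl->E->L'->H->R'->D->plug->D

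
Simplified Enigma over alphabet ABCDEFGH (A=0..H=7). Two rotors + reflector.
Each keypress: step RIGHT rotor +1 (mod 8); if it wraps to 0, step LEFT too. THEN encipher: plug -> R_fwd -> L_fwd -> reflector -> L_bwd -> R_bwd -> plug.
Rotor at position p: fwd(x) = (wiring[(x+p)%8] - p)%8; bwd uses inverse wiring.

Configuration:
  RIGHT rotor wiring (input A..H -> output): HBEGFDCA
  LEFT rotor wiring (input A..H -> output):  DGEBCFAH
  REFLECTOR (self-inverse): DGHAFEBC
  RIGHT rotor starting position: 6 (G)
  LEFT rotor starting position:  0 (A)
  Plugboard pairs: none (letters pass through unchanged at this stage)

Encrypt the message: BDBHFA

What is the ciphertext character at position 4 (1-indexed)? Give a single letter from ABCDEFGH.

Char 1 ('B'): step: R->7, L=0; B->plug->B->R->A->L->D->refl->A->L'->G->R'->F->plug->F
Char 2 ('D'): step: R->0, L->1 (L advanced); D->plug->D->R->G->L->G->refl->B->L'->D->R'->F->plug->F
Char 3 ('B'): step: R->1, L=1; B->plug->B->R->D->L->B->refl->G->L'->G->R'->H->plug->H
Char 4 ('H'): step: R->2, L=1; H->plug->H->R->H->L->C->refl->H->L'->F->R'->G->plug->G

G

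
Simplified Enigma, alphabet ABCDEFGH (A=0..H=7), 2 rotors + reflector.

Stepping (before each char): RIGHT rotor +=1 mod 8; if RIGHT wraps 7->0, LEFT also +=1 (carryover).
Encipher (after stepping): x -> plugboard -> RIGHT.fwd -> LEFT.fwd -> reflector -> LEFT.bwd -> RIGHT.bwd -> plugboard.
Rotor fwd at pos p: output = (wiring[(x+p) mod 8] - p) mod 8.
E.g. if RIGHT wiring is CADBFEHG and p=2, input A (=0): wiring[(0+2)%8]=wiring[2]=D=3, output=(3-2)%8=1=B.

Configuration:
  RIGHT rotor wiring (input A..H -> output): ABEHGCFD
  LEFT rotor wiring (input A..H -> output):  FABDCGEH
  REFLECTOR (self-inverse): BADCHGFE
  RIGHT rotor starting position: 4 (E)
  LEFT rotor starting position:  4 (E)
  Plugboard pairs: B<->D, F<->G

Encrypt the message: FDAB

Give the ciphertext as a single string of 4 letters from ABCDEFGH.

Answer: EACE

Derivation:
Char 1 ('F'): step: R->5, L=4; F->plug->G->R->C->L->A->refl->B->L'->E->R'->E->plug->E
Char 2 ('D'): step: R->6, L=4; D->plug->B->R->F->L->E->refl->H->L'->H->R'->A->plug->A
Char 3 ('A'): step: R->7, L=4; A->plug->A->R->E->L->B->refl->A->L'->C->R'->C->plug->C
Char 4 ('B'): step: R->0, L->5 (L advanced); B->plug->D->R->H->L->F->refl->G->L'->G->R'->E->plug->E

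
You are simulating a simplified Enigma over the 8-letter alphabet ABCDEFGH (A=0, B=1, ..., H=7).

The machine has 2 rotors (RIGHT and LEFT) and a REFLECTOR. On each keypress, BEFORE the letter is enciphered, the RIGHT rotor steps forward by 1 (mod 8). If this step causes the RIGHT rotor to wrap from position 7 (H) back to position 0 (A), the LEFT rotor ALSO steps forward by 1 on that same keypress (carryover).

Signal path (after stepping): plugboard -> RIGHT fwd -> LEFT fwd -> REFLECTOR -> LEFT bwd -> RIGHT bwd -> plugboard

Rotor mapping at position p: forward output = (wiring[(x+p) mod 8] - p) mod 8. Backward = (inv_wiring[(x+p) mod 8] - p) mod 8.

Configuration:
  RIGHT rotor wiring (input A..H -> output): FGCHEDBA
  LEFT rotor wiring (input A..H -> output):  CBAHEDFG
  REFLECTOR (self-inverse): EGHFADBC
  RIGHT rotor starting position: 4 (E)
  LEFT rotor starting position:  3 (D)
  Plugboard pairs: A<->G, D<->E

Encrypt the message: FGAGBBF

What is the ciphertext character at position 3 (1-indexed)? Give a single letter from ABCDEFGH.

Char 1 ('F'): step: R->5, L=3; F->plug->F->R->F->L->H->refl->C->L'->D->R'->C->plug->C
Char 2 ('G'): step: R->6, L=3; G->plug->A->R->D->L->C->refl->H->L'->F->R'->H->plug->H
Char 3 ('A'): step: R->7, L=3; A->plug->G->R->E->L->D->refl->F->L'->H->R'->C->plug->C

C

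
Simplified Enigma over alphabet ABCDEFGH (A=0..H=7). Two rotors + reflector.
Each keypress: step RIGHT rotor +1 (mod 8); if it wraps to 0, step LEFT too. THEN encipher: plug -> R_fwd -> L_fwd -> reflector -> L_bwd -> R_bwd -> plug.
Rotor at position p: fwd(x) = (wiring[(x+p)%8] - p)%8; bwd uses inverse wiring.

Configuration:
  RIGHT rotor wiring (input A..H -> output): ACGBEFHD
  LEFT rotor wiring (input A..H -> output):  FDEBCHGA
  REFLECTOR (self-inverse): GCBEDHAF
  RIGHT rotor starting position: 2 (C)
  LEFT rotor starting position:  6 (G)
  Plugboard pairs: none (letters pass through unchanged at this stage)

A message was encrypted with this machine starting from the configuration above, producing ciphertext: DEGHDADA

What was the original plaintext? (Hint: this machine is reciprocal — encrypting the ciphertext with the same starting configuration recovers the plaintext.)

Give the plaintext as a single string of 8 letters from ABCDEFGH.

Char 1 ('D'): step: R->3, L=6; D->plug->D->R->E->L->G->refl->A->L'->A->R'->E->plug->E
Char 2 ('E'): step: R->4, L=6; E->plug->E->R->E->L->G->refl->A->L'->A->R'->A->plug->A
Char 3 ('G'): step: R->5, L=6; G->plug->G->R->E->L->G->refl->A->L'->A->R'->A->plug->A
Char 4 ('H'): step: R->6, L=6; H->plug->H->R->H->L->B->refl->C->L'->B->R'->A->plug->A
Char 5 ('D'): step: R->7, L=6; D->plug->D->R->H->L->B->refl->C->L'->B->R'->B->plug->B
Char 6 ('A'): step: R->0, L->7 (L advanced); A->plug->A->R->A->L->B->refl->C->L'->E->R'->E->plug->E
Char 7 ('D'): step: R->1, L=7; D->plug->D->R->D->L->F->refl->H->L'->H->R'->H->plug->H
Char 8 ('A'): step: R->2, L=7; A->plug->A->R->E->L->C->refl->B->L'->A->R'->H->plug->H

Answer: EAAABEHH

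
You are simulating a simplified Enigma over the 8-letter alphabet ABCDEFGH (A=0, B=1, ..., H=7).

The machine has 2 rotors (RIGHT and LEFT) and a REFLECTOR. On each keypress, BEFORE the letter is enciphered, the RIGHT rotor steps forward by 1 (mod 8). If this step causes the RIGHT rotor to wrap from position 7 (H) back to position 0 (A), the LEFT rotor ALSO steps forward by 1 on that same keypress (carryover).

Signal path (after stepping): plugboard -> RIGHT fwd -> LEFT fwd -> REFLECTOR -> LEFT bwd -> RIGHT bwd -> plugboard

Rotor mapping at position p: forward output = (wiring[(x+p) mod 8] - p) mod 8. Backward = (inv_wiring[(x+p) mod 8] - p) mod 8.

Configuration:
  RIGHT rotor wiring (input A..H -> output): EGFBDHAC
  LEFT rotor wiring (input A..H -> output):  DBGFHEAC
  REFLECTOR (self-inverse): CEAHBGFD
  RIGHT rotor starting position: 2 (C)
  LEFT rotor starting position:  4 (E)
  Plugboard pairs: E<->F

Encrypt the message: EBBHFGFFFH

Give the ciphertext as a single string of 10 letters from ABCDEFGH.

Char 1 ('E'): step: R->3, L=4; E->plug->F->R->B->L->A->refl->C->L'->G->R'->A->plug->A
Char 2 ('B'): step: R->4, L=4; B->plug->B->R->D->L->G->refl->F->L'->F->R'->H->plug->H
Char 3 ('B'): step: R->5, L=4; B->plug->B->R->D->L->G->refl->F->L'->F->R'->C->plug->C
Char 4 ('H'): step: R->6, L=4; H->plug->H->R->B->L->A->refl->C->L'->G->R'->C->plug->C
Char 5 ('F'): step: R->7, L=4; F->plug->E->R->C->L->E->refl->B->L'->H->R'->C->plug->C
Char 6 ('G'): step: R->0, L->5 (L advanced); G->plug->G->R->A->L->H->refl->D->L'->B->R'->D->plug->D
Char 7 ('F'): step: R->1, L=5; F->plug->E->R->G->L->A->refl->C->L'->H->R'->F->plug->E
Char 8 ('F'): step: R->2, L=5; F->plug->E->R->G->L->A->refl->C->L'->H->R'->B->plug->B
Char 9 ('F'): step: R->3, L=5; F->plug->E->R->H->L->C->refl->A->L'->G->R'->A->plug->A
Char 10 ('H'): step: R->4, L=5; H->plug->H->R->F->L->B->refl->E->L'->E->R'->C->plug->C

Answer: AHCCCDEBAC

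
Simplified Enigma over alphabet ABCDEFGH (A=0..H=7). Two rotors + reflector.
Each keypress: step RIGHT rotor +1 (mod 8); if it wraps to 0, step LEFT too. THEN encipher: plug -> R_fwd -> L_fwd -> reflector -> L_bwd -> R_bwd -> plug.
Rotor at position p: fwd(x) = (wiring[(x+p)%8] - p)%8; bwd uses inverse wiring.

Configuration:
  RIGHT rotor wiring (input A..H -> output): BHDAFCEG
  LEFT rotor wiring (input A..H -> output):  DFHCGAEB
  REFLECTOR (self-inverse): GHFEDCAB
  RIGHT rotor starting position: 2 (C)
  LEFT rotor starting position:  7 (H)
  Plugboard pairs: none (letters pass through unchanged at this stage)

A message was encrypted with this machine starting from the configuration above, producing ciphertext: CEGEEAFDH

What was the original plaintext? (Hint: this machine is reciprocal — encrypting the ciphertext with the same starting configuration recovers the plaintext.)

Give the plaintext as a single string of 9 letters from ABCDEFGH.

Char 1 ('C'): step: R->3, L=7; C->plug->C->R->H->L->F->refl->C->L'->A->R'->H->plug->H
Char 2 ('E'): step: R->4, L=7; E->plug->E->R->F->L->H->refl->B->L'->G->R'->B->plug->B
Char 3 ('G'): step: R->5, L=7; G->plug->G->R->D->L->A->refl->G->L'->C->R'->E->plug->E
Char 4 ('E'): step: R->6, L=7; E->plug->E->R->F->L->H->refl->B->L'->G->R'->A->plug->A
Char 5 ('E'): step: R->7, L=7; E->plug->E->R->B->L->E->refl->D->L'->E->R'->D->plug->D
Char 6 ('A'): step: R->0, L->0 (L advanced); A->plug->A->R->B->L->F->refl->C->L'->D->R'->C->plug->C
Char 7 ('F'): step: R->1, L=0; F->plug->F->R->D->L->C->refl->F->L'->B->R'->E->plug->E
Char 8 ('D'): step: R->2, L=0; D->plug->D->R->A->L->D->refl->E->L'->G->R'->B->plug->B
Char 9 ('H'): step: R->3, L=0; H->plug->H->R->A->L->D->refl->E->L'->G->R'->F->plug->F

Answer: HBEADCEBF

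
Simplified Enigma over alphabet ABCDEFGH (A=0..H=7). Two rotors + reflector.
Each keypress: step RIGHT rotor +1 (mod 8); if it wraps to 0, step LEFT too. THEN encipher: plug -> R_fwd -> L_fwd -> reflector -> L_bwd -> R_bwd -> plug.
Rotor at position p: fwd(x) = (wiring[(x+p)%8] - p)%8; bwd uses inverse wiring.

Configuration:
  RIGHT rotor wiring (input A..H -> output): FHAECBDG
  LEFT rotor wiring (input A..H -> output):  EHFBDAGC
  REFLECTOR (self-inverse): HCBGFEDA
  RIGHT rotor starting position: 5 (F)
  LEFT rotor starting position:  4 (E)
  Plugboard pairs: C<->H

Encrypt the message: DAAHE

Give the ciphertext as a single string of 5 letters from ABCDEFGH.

Char 1 ('D'): step: R->6, L=4; D->plug->D->R->B->L->E->refl->F->L'->H->R'->C->plug->H
Char 2 ('A'): step: R->7, L=4; A->plug->A->R->H->L->F->refl->E->L'->B->R'->D->plug->D
Char 3 ('A'): step: R->0, L->5 (L advanced); A->plug->A->R->F->L->A->refl->H->L'->D->R'->G->plug->G
Char 4 ('H'): step: R->1, L=5; H->plug->C->R->D->L->H->refl->A->L'->F->R'->G->plug->G
Char 5 ('E'): step: R->2, L=5; E->plug->E->R->B->L->B->refl->C->L'->E->R'->F->plug->F

Answer: HDGGF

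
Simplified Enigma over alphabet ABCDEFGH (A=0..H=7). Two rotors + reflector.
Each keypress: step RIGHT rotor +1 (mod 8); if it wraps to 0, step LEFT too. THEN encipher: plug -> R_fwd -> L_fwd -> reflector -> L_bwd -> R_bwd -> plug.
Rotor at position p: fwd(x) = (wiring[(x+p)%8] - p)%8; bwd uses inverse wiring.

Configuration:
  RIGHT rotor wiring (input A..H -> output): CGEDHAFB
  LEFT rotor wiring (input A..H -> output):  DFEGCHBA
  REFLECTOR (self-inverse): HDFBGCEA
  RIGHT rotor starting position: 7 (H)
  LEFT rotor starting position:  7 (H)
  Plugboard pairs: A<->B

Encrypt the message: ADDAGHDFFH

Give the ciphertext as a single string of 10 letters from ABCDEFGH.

Answer: FGGHEBEHCA

Derivation:
Char 1 ('A'): step: R->0, L->0 (L advanced); A->plug->B->R->G->L->B->refl->D->L'->A->R'->F->plug->F
Char 2 ('D'): step: R->1, L=0; D->plug->D->R->G->L->B->refl->D->L'->A->R'->G->plug->G
Char 3 ('D'): step: R->2, L=0; D->plug->D->R->G->L->B->refl->D->L'->A->R'->G->plug->G
Char 4 ('A'): step: R->3, L=0; A->plug->B->R->E->L->C->refl->F->L'->B->R'->H->plug->H
Char 5 ('G'): step: R->4, L=0; G->plug->G->R->A->L->D->refl->B->L'->G->R'->E->plug->E
Char 6 ('H'): step: R->5, L=0; H->plug->H->R->C->L->E->refl->G->L'->D->R'->A->plug->B
Char 7 ('D'): step: R->6, L=0; D->plug->D->R->A->L->D->refl->B->L'->G->R'->E->plug->E
Char 8 ('F'): step: R->7, L=0; F->plug->F->R->A->L->D->refl->B->L'->G->R'->H->plug->H
Char 9 ('F'): step: R->0, L->1 (L advanced); F->plug->F->R->A->L->E->refl->G->L'->E->R'->C->plug->C
Char 10 ('H'): step: R->1, L=1; H->plug->H->R->B->L->D->refl->B->L'->D->R'->B->plug->A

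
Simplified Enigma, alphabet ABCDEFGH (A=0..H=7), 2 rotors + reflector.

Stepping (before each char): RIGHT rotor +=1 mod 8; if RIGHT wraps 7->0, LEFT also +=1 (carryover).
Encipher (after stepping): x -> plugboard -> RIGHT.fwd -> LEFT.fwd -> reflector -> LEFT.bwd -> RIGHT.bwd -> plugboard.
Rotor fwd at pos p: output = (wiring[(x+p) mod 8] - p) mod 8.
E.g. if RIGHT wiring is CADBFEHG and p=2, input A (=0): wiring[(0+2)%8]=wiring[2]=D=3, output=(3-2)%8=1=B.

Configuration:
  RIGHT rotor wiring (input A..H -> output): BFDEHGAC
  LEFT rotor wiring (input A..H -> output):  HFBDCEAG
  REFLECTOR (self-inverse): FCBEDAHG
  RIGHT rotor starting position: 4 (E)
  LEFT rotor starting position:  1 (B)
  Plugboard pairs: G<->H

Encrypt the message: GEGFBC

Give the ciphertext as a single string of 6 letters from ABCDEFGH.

Char 1 ('G'): step: R->5, L=1; G->plug->H->R->C->L->C->refl->B->L'->D->R'->B->plug->B
Char 2 ('E'): step: R->6, L=1; E->plug->E->R->F->L->H->refl->G->L'->H->R'->D->plug->D
Char 3 ('G'): step: R->7, L=1; G->plug->H->R->B->L->A->refl->F->L'->G->R'->C->plug->C
Char 4 ('F'): step: R->0, L->2 (L advanced); F->plug->F->R->G->L->F->refl->A->L'->C->R'->H->plug->G
Char 5 ('B'): step: R->1, L=2; B->plug->B->R->C->L->A->refl->F->L'->G->R'->D->plug->D
Char 6 ('C'): step: R->2, L=2; C->plug->C->R->F->L->E->refl->D->L'->H->R'->G->plug->H

Answer: BDCGDH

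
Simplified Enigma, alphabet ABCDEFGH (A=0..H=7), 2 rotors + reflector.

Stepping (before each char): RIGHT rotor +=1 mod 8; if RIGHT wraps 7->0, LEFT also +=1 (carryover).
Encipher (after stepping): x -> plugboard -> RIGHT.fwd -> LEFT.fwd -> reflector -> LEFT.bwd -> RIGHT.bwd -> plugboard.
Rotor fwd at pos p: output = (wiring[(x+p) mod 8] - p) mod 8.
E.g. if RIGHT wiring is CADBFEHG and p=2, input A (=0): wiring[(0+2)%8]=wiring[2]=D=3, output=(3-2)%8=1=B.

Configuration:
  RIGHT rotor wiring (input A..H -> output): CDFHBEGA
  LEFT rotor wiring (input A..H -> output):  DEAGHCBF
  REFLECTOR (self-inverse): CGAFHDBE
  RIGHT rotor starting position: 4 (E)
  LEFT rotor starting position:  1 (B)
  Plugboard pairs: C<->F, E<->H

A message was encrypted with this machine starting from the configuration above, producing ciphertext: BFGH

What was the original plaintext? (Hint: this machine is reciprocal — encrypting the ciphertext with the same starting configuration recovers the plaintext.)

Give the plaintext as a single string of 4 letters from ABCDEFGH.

Answer: HGEC

Derivation:
Char 1 ('B'): step: R->5, L=1; B->plug->B->R->B->L->H->refl->E->L'->G->R'->E->plug->H
Char 2 ('F'): step: R->6, L=1; F->plug->C->R->E->L->B->refl->G->L'->D->R'->G->plug->G
Char 3 ('G'): step: R->7, L=1; G->plug->G->R->F->L->A->refl->C->L'->H->R'->H->plug->E
Char 4 ('H'): step: R->0, L->2 (L advanced); H->plug->E->R->B->L->E->refl->H->L'->E->R'->F->plug->C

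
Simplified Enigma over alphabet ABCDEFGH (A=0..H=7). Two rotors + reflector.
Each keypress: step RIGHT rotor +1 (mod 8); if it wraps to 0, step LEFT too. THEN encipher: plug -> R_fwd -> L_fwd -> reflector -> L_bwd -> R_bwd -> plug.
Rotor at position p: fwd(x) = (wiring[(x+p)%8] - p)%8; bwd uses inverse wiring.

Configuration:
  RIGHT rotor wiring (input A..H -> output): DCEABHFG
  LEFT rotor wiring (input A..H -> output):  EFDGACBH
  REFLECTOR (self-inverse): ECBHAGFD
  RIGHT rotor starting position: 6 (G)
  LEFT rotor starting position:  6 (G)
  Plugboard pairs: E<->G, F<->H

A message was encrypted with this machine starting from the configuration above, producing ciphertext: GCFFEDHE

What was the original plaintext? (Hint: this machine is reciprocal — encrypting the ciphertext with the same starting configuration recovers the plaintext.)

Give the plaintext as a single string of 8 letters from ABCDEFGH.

Answer: FFAGACGB

Derivation:
Char 1 ('G'): step: R->7, L=6; G->plug->E->R->B->L->B->refl->C->L'->G->R'->H->plug->F
Char 2 ('C'): step: R->0, L->7 (L advanced); C->plug->C->R->E->L->H->refl->D->L'->G->R'->H->plug->F
Char 3 ('F'): step: R->1, L=7; F->plug->H->R->C->L->G->refl->F->L'->B->R'->A->plug->A
Char 4 ('F'): step: R->2, L=7; F->plug->H->R->A->L->A->refl->E->L'->D->R'->E->plug->G
Char 5 ('E'): step: R->3, L=7; E->plug->G->R->H->L->C->refl->B->L'->F->R'->A->plug->A
Char 6 ('D'): step: R->4, L=7; D->plug->D->R->C->L->G->refl->F->L'->B->R'->C->plug->C
Char 7 ('H'): step: R->5, L=7; H->plug->F->R->H->L->C->refl->B->L'->F->R'->E->plug->G
Char 8 ('E'): step: R->6, L=7; E->plug->G->R->D->L->E->refl->A->L'->A->R'->B->plug->B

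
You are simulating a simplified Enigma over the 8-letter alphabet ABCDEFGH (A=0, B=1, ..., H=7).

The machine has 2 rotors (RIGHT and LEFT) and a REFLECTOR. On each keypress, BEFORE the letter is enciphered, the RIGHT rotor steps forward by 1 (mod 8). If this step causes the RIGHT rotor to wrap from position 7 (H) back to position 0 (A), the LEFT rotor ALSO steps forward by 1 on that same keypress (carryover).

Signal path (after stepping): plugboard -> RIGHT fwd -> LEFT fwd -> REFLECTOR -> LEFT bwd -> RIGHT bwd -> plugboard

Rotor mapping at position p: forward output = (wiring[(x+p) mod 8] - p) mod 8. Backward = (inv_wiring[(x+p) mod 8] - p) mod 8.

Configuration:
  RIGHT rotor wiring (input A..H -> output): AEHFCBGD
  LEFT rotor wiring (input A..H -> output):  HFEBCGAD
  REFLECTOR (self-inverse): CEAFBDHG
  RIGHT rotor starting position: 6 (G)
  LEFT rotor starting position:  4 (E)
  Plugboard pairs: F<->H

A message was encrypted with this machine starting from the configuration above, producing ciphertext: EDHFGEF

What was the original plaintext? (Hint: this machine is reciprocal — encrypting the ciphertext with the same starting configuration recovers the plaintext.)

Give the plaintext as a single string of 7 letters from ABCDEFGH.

Answer: BEGABGH

Derivation:
Char 1 ('E'): step: R->7, L=4; E->plug->E->R->G->L->A->refl->C->L'->B->R'->B->plug->B
Char 2 ('D'): step: R->0, L->5 (L advanced); D->plug->D->R->F->L->H->refl->G->L'->C->R'->E->plug->E
Char 3 ('H'): step: R->1, L=5; H->plug->F->R->F->L->H->refl->G->L'->C->R'->G->plug->G
Char 4 ('F'): step: R->2, L=5; F->plug->H->R->C->L->G->refl->H->L'->F->R'->A->plug->A
Char 5 ('G'): step: R->3, L=5; G->plug->G->R->B->L->D->refl->F->L'->H->R'->B->plug->B
Char 6 ('E'): step: R->4, L=5; E->plug->E->R->E->L->A->refl->C->L'->D->R'->G->plug->G
Char 7 ('F'): step: R->5, L=5; F->plug->H->R->F->L->H->refl->G->L'->C->R'->F->plug->H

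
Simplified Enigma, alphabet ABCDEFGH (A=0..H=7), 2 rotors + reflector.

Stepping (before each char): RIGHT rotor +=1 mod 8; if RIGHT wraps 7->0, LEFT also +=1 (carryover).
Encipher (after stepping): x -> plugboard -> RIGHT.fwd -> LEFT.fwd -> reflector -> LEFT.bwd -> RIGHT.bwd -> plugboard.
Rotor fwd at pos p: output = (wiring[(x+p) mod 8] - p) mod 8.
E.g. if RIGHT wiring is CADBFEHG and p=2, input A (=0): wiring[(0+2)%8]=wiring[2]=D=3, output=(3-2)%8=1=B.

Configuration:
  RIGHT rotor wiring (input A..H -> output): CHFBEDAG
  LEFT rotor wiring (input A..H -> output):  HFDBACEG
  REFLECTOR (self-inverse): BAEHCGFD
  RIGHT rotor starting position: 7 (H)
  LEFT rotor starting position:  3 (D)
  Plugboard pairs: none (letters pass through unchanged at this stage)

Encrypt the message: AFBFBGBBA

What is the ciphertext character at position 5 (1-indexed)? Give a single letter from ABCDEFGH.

Char 1 ('A'): step: R->0, L->4 (L advanced); A->plug->A->R->C->L->A->refl->B->L'->F->R'->C->plug->C
Char 2 ('F'): step: R->1, L=4; F->plug->F->R->H->L->F->refl->G->L'->B->R'->H->plug->H
Char 3 ('B'): step: R->2, L=4; B->plug->B->R->H->L->F->refl->G->L'->B->R'->D->plug->D
Char 4 ('F'): step: R->3, L=4; F->plug->F->R->H->L->F->refl->G->L'->B->R'->B->plug->B
Char 5 ('B'): step: R->4, L=4; B->plug->B->R->H->L->F->refl->G->L'->B->R'->G->plug->G

G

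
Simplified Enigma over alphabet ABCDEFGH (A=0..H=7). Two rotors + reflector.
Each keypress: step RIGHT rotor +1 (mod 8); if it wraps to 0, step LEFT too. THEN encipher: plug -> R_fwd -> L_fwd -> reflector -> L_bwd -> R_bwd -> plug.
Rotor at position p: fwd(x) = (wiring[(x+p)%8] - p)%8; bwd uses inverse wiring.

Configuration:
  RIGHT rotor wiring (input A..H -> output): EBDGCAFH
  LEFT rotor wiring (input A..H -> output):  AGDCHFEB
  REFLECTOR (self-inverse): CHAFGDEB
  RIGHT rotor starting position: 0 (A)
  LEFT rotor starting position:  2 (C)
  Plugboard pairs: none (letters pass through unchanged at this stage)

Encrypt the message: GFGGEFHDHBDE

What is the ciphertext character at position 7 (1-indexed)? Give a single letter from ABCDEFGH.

Char 1 ('G'): step: R->1, L=2; G->plug->G->R->G->L->G->refl->E->L'->H->R'->E->plug->E
Char 2 ('F'): step: R->2, L=2; F->plug->F->R->F->L->H->refl->B->L'->A->R'->C->plug->C
Char 3 ('G'): step: R->3, L=2; G->plug->G->R->G->L->G->refl->E->L'->H->R'->B->plug->B
Char 4 ('G'): step: R->4, L=2; G->plug->G->R->H->L->E->refl->G->L'->G->R'->A->plug->A
Char 5 ('E'): step: R->5, L=2; E->plug->E->R->E->L->C->refl->A->L'->B->R'->G->plug->G
Char 6 ('F'): step: R->6, L=2; F->plug->F->R->A->L->B->refl->H->L'->F->R'->E->plug->E
Char 7 ('H'): step: R->7, L=2; H->plug->H->R->G->L->G->refl->E->L'->H->R'->E->plug->E

E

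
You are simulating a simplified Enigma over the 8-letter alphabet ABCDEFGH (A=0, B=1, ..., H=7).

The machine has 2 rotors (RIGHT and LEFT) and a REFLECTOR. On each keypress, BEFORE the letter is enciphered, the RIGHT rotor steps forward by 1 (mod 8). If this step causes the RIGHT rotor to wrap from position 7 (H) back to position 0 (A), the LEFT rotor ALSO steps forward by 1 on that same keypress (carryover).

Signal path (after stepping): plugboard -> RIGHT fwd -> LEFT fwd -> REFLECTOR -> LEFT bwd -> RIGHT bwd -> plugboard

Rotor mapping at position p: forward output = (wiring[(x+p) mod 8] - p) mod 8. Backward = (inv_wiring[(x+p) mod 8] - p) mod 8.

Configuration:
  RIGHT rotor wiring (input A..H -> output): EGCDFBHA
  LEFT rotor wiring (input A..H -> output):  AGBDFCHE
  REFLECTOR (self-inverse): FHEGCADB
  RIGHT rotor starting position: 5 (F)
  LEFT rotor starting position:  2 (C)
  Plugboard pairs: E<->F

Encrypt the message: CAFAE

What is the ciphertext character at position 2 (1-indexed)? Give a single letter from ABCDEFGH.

Char 1 ('C'): step: R->6, L=2; C->plug->C->R->G->L->G->refl->D->L'->C->R'->B->plug->B
Char 2 ('A'): step: R->7, L=2; A->plug->A->R->B->L->B->refl->H->L'->A->R'->H->plug->H

H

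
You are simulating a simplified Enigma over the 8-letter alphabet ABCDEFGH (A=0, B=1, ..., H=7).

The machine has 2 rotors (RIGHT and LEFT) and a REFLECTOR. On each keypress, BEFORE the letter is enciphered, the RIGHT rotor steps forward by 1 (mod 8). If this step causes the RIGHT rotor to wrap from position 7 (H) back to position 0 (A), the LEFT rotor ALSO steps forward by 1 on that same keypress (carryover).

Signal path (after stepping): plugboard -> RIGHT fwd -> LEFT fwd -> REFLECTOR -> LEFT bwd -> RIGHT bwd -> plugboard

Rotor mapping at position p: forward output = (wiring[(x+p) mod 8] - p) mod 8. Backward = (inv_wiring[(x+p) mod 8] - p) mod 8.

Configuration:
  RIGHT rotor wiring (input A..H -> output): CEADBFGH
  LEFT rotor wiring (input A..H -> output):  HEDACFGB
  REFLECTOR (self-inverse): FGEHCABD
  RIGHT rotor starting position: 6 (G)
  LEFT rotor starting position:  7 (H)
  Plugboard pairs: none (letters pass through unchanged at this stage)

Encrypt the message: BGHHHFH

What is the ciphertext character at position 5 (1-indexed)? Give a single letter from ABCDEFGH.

Char 1 ('B'): step: R->7, L=7; B->plug->B->R->D->L->E->refl->C->L'->A->R'->A->plug->A
Char 2 ('G'): step: R->0, L->0 (L advanced); G->plug->G->R->G->L->G->refl->B->L'->H->R'->H->plug->H
Char 3 ('H'): step: R->1, L=0; H->plug->H->R->B->L->E->refl->C->L'->E->R'->E->plug->E
Char 4 ('H'): step: R->2, L=0; H->plug->H->R->C->L->D->refl->H->L'->A->R'->G->plug->G
Char 5 ('H'): step: R->3, L=0; H->plug->H->R->F->L->F->refl->A->L'->D->R'->D->plug->D

D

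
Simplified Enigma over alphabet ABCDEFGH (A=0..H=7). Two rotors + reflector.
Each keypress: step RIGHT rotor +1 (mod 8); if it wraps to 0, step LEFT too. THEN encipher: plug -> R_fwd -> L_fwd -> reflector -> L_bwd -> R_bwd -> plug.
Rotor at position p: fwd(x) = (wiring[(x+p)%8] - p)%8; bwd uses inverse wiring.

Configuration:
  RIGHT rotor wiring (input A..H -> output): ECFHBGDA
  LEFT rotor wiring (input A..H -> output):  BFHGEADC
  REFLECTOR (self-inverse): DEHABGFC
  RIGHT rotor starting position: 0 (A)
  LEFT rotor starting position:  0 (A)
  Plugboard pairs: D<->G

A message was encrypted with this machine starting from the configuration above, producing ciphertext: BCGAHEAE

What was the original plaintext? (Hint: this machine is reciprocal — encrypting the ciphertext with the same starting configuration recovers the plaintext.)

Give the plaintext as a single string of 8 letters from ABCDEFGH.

Answer: GDAFFBCB

Derivation:
Char 1 ('B'): step: R->1, L=0; B->plug->B->R->E->L->E->refl->B->L'->A->R'->D->plug->G
Char 2 ('C'): step: R->2, L=0; C->plug->C->R->H->L->C->refl->H->L'->C->R'->G->plug->D
Char 3 ('G'): step: R->3, L=0; G->plug->D->R->A->L->B->refl->E->L'->E->R'->A->plug->A
Char 4 ('A'): step: R->4, L=0; A->plug->A->R->F->L->A->refl->D->L'->G->R'->F->plug->F
Char 5 ('H'): step: R->5, L=0; H->plug->H->R->E->L->E->refl->B->L'->A->R'->F->plug->F
Char 6 ('E'): step: R->6, L=0; E->plug->E->R->H->L->C->refl->H->L'->C->R'->B->plug->B
Char 7 ('A'): step: R->7, L=0; A->plug->A->R->B->L->F->refl->G->L'->D->R'->C->plug->C
Char 8 ('E'): step: R->0, L->1 (L advanced); E->plug->E->R->B->L->G->refl->F->L'->C->R'->B->plug->B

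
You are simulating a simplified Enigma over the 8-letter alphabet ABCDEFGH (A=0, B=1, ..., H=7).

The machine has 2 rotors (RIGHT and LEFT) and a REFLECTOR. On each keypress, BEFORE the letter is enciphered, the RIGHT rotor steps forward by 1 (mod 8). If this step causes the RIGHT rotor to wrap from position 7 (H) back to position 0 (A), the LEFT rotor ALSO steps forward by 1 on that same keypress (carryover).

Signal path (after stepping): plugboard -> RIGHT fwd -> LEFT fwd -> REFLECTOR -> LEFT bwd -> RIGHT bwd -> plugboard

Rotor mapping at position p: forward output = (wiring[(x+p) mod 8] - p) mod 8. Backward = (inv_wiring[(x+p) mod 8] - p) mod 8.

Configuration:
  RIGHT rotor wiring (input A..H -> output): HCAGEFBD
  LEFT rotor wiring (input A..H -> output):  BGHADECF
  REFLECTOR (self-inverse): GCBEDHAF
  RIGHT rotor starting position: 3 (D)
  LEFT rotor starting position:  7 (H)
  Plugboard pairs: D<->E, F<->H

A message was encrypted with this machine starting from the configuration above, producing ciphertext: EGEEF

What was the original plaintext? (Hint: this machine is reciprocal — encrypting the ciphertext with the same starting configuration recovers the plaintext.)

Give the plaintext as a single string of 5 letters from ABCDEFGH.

Char 1 ('E'): step: R->4, L=7; E->plug->D->R->H->L->D->refl->E->L'->F->R'->C->plug->C
Char 2 ('G'): step: R->5, L=7; G->plug->G->R->B->L->C->refl->B->L'->E->R'->B->plug->B
Char 3 ('E'): step: R->6, L=7; E->plug->D->R->E->L->B->refl->C->L'->B->R'->C->plug->C
Char 4 ('E'): step: R->7, L=7; E->plug->D->R->B->L->C->refl->B->L'->E->R'->A->plug->A
Char 5 ('F'): step: R->0, L->0 (L advanced); F->plug->H->R->D->L->A->refl->G->L'->B->R'->G->plug->G

Answer: CBCAG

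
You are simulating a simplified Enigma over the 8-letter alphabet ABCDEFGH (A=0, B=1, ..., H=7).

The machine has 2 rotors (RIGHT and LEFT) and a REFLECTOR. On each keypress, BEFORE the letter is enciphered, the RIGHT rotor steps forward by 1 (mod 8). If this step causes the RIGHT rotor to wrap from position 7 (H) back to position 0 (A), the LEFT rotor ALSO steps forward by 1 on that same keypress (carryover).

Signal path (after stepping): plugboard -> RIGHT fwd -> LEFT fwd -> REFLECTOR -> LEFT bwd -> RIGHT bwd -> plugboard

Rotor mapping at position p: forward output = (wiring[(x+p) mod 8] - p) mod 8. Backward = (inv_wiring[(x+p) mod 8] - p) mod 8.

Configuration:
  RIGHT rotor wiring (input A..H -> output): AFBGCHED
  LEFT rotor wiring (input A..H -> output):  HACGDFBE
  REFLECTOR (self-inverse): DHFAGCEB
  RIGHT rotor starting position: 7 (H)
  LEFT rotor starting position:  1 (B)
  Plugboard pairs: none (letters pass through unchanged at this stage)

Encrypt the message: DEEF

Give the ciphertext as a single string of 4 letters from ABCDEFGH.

Char 1 ('D'): step: R->0, L->2 (L advanced); D->plug->D->R->G->L->F->refl->C->L'->F->R'->B->plug->B
Char 2 ('E'): step: R->1, L=2; E->plug->E->R->G->L->F->refl->C->L'->F->R'->C->plug->C
Char 3 ('E'): step: R->2, L=2; E->plug->E->R->C->L->B->refl->H->L'->E->R'->B->plug->B
Char 4 ('F'): step: R->3, L=2; F->plug->F->R->F->L->C->refl->F->L'->G->R'->H->plug->H

Answer: BCBH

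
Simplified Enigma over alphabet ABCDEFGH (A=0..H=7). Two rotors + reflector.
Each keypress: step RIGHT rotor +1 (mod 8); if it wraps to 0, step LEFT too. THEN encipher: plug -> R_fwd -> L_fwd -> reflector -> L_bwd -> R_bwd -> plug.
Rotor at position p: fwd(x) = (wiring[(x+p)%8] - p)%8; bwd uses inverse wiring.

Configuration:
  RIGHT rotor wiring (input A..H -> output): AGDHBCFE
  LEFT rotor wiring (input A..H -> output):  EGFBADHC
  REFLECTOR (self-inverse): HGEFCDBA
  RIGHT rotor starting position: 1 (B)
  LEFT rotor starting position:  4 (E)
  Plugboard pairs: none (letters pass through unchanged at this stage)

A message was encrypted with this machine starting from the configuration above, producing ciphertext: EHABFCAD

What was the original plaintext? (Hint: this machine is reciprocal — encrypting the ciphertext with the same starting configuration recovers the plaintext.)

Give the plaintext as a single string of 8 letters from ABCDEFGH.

Answer: GFDAHFHF

Derivation:
Char 1 ('E'): step: R->2, L=4; E->plug->E->R->D->L->G->refl->B->L'->G->R'->G->plug->G
Char 2 ('H'): step: R->3, L=4; H->plug->H->R->A->L->E->refl->C->L'->F->R'->F->plug->F
Char 3 ('A'): step: R->4, L=4; A->plug->A->R->F->L->C->refl->E->L'->A->R'->D->plug->D
Char 4 ('B'): step: R->5, L=4; B->plug->B->R->A->L->E->refl->C->L'->F->R'->A->plug->A
Char 5 ('F'): step: R->6, L=4; F->plug->F->R->B->L->H->refl->A->L'->E->R'->H->plug->H
Char 6 ('C'): step: R->7, L=4; C->plug->C->R->H->L->F->refl->D->L'->C->R'->F->plug->F
Char 7 ('A'): step: R->0, L->5 (L advanced); A->plug->A->R->A->L->G->refl->B->L'->E->R'->H->plug->H
Char 8 ('D'): step: R->1, L=5; D->plug->D->R->A->L->G->refl->B->L'->E->R'->F->plug->F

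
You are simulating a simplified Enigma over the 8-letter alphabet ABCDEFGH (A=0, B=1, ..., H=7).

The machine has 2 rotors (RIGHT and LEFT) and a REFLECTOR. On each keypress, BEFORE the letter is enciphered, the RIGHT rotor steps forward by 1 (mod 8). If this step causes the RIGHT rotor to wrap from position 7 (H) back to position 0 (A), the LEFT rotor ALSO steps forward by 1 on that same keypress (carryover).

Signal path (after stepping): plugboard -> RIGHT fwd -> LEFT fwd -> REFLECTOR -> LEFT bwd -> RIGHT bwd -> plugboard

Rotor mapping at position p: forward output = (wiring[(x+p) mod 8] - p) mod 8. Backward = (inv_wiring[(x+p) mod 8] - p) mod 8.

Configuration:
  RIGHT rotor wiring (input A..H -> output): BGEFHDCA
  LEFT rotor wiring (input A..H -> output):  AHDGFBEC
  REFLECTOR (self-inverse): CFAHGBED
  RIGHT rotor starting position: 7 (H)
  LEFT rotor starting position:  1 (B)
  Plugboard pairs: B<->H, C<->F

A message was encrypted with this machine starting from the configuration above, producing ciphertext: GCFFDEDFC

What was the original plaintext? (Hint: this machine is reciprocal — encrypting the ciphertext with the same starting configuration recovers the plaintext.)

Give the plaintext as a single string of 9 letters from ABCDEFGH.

Char 1 ('G'): step: R->0, L->2 (L advanced); G->plug->G->R->C->L->D->refl->H->L'->D->R'->F->plug->C
Char 2 ('C'): step: R->1, L=2; C->plug->F->R->B->L->E->refl->G->L'->G->R'->D->plug->D
Char 3 ('F'): step: R->2, L=2; F->plug->C->R->F->L->A->refl->C->L'->E->R'->H->plug->B
Char 4 ('F'): step: R->3, L=2; F->plug->C->R->A->L->B->refl->F->L'->H->R'->D->plug->D
Char 5 ('D'): step: R->4, L=2; D->plug->D->R->E->L->C->refl->A->L'->F->R'->E->plug->E
Char 6 ('E'): step: R->5, L=2; E->plug->E->R->B->L->E->refl->G->L'->G->R'->A->plug->A
Char 7 ('D'): step: R->6, L=2; D->plug->D->R->A->L->B->refl->F->L'->H->R'->F->plug->C
Char 8 ('F'): step: R->7, L=2; F->plug->C->R->H->L->F->refl->B->L'->A->R'->F->plug->C
Char 9 ('C'): step: R->0, L->3 (L advanced); C->plug->F->R->D->L->B->refl->F->L'->F->R'->D->plug->D

Answer: CDBDEACCD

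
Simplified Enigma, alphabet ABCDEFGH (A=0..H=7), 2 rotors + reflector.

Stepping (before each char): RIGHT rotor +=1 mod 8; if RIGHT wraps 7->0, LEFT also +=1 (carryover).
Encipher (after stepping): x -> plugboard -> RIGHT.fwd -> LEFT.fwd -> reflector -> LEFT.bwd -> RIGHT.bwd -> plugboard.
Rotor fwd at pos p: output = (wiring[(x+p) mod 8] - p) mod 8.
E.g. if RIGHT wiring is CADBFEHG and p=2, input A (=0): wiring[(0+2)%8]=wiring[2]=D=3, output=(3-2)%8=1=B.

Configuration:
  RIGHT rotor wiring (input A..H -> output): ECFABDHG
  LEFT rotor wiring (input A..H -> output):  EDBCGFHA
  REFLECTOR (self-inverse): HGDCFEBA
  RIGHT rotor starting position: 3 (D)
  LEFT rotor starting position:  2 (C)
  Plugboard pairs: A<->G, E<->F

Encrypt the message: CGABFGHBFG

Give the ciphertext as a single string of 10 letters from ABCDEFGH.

Char 1 ('C'): step: R->4, L=2; C->plug->C->R->D->L->D->refl->C->L'->G->R'->F->plug->E
Char 2 ('G'): step: R->5, L=2; G->plug->A->R->G->L->C->refl->D->L'->D->R'->G->plug->A
Char 3 ('A'): step: R->6, L=2; A->plug->G->R->D->L->D->refl->C->L'->G->R'->C->plug->C
Char 4 ('B'): step: R->7, L=2; B->plug->B->R->F->L->G->refl->B->L'->H->R'->A->plug->G
Char 5 ('F'): step: R->0, L->3 (L advanced); F->plug->E->R->B->L->D->refl->C->L'->C->R'->B->plug->B
Char 6 ('G'): step: R->1, L=3; G->plug->A->R->B->L->D->refl->C->L'->C->R'->E->plug->F
Char 7 ('H'): step: R->2, L=3; H->plug->H->R->A->L->H->refl->A->L'->G->R'->B->plug->B
Char 8 ('B'): step: R->3, L=3; B->plug->B->R->G->L->A->refl->H->L'->A->R'->C->plug->C
Char 9 ('F'): step: R->4, L=3; F->plug->E->R->A->L->H->refl->A->L'->G->R'->F->plug->E
Char 10 ('G'): step: R->5, L=3; G->plug->A->R->G->L->A->refl->H->L'->A->R'->F->plug->E

Answer: EACGBFBCEE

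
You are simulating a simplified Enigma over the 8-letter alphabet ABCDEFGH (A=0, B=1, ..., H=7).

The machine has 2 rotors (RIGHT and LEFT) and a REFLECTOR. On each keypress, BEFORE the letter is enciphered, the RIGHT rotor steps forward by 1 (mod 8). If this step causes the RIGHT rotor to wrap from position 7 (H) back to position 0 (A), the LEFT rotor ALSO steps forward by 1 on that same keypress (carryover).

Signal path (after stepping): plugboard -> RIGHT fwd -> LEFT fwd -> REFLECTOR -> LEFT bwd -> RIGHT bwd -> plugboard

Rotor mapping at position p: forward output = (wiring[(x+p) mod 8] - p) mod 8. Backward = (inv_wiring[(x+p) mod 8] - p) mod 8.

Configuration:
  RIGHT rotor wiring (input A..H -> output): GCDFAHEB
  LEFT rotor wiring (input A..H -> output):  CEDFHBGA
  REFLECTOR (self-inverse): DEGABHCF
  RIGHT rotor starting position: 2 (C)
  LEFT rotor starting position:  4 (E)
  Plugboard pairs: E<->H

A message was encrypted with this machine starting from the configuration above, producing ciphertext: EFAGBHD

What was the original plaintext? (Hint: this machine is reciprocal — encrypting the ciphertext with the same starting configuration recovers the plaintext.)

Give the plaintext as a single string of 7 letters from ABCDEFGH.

Char 1 ('E'): step: R->3, L=4; E->plug->H->R->A->L->D->refl->A->L'->F->R'->B->plug->B
Char 2 ('F'): step: R->4, L=4; F->plug->F->R->G->L->H->refl->F->L'->B->R'->H->plug->E
Char 3 ('A'): step: R->5, L=4; A->plug->A->R->C->L->C->refl->G->L'->E->R'->C->plug->C
Char 4 ('G'): step: R->6, L=4; G->plug->G->R->C->L->C->refl->G->L'->E->R'->D->plug->D
Char 5 ('B'): step: R->7, L=4; B->plug->B->R->H->L->B->refl->E->L'->D->R'->C->plug->C
Char 6 ('H'): step: R->0, L->5 (L advanced); H->plug->E->R->A->L->E->refl->B->L'->B->R'->H->plug->E
Char 7 ('D'): step: R->1, L=5; D->plug->D->R->H->L->C->refl->G->L'->F->R'->H->plug->E

Answer: BECDCEE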